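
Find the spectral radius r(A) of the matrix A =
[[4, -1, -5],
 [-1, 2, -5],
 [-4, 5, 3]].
r(A) ≈ 6.4131

The eigenvalues of A are the roots of its characteristic polynomial. With M = A (coefficients from the trace, the sum of principal 2x2 minors, and det A):
  p(λ) = det(λ I - M) = λ^3 - 9λ^2 + 30λ - 86.
No integer candidate from the rational root theorem (±divisors of 86) is a root, so the roots are irrational. The cubic discriminant is Δ = -67608 < 0, so there is one real root and a complex-conjugate pair. p(6) = -14 and p(7) = 26 have opposite signs, so a root lies in (6, 7); Newton's method refines it to λ ≈ 6.4131. Dividing out (λ - (6.4131)) leaves approximately λ^2 - 2.5869λ + 13.41. For λ^2 - 2.5869λ + 13.41 the discriminant is -46.9481. It is negative, so the remaining roots are the complex-conjugate pair λ ≈ 1.2934 ± 3.4259i. Their product equals the constant term, so |λ|^2 ≈ 13.41 and |λ| ≈ 3.662.
Thus the eigenvalues (to 4 decimals) are 6.4131 (modulus 6.4131); 1.2934 ± 3.4259i (modulus 3.662). The spectral radius is the largest modulus: r(A) ≈ 6.4131. (Cross-check: r(A) ≤ ||A||_2 ≈ 9.2523; equality holds whenever A is normal, though it can also hold for some non-normal A.)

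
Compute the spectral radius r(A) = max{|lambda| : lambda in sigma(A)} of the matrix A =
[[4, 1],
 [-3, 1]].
r(A) = sqrt(7) ≈ 2.6458

The eigenvalues of A are the roots of its characteristic polynomial. With M = A (coefficients from the trace and determinant):
  p(λ) = det(λ I - M) = λ^2 - 5λ + 7.
For λ^2 - 5λ + 7 the discriminant is -3. It is negative, so the roots are the complex-conjugate pair λ = 5/2 ± (sqrt(3)/2) i ≈ 2.5 ± 0.866i. For a conjugate pair the product of the roots equals the constant term, so |λ|^2 = 7 and |λ| = sqrt(7) ≈ 2.6458.
Thus the eigenvalues (to 4 decimals) are 2.5 ± 0.866i (modulus 2.6458). The spectral radius is the largest modulus: r(A) = sqrt(7) ≈ 2.6458. (Cross-check: r(A) ≤ ||A||_2 ≈ 5.0043; equality holds whenever A is normal, though it can also hold for some non-normal A.)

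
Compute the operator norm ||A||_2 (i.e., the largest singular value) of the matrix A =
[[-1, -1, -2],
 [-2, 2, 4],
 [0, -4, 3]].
||A||_2 ≈ 5.5307 (= sqrt(largest eigenvalue of A^T A))

||A||_2 = sigma_max(A) = sqrt(lambda_max(A^T A)). Form the symmetric matrix M = A^T A =
[[5, -3, -6],
 [-3, 21, -2],
 [-6, -2, 29]].
Its characteristic polynomial (trace, sum of principal 2x2 minors, determinant of M give the coefficients) is
  p(λ) = det(λ I - M) = λ^3 - 55λ^2 + 810λ - 1936.
No integer candidate from the rational root theorem (±divisors of 1936) is a root, so the roots are irrational. The cubic discriminant is Δ = 21810308 > 0, so there are three distinct real roots. p(2) = -528 and p(3) = 26 have opposite signs, so a root lies in (2, 3); Newton's method refines it to λ ≈ 2.949. p(21) = 80 and p(22) = -88 have opposite signs, so a root lies in (21, 22); Newton's method refines it to λ ≈ 21.4622. p(30) = -136 and p(31) = 110 have opposite signs, so a root lies in (30, 31); Newton's method refines it to λ ≈ 30.5889. Check (Vieta): the three roots sum to 55, matching tr M = 55.
So the eigenvalues of A^T A are ≈ 2.949, 21.4622, 30.5889 (all ≥ 0, as they must be for A^T A). The largest is λ_max ≈ 30.5889, hence ||A||_2 = sqrt(λ_max) ≈ 5.5307.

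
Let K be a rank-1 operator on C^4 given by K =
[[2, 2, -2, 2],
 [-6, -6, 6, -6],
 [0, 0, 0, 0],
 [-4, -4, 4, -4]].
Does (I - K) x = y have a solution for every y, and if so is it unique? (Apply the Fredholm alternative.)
(I - K) is invertible (det(I - K) = 9 ≠ 0), so for every y in C^4 the equation (I - K) x = y has a unique solution.

K has rank 1, so it is an outer product K = u v^T: every row of K is a multiple of one row vector. Reading off the entries, u = (-1, 3, 0, 2) and v = (-2, -2, 2, -2) (row i of K equals u_i·v^T). A rank-one matrix u v^T satisfies K u = u (v·u) and kills the (3)-dimensional subspace v^⊥, so its characteristic polynomial is lambda^3 (lambda - v·u) with v·u = tr K = -8. Hence the eigenvalues of I - K are 1 (multiplicity 3) and 1 - (-8) = 9, so det(I - K) = 9. (Direct check: I - K =
[[-1, -2, 2, -2],
 [6, 7, -6, 6],
 [0, 0, 1, 0],
 [4, 4, -4, 5]]
has determinant 9.) The finite-dimensional Fredholm alternative says: either (I - K) is invertible, or ker(I - K) ≠ {0} and then range(I - K) = ker((I - K)^*)^⊥, with dim ker(I - K) = dim ker((I - K)^*). Since det(I - K) ≠ 0, 1 is not an eigenvalue of K and ker(I - K) = {0}, so we are in the first case: for every y there is a unique x = (I - K)^(-1) y. Explicitly, by the Sherman–Morrison formula, (I - u v^T)^(-1) = I + u v^T/(1 - v·u), i.e. (I - K)^(-1) = I + K/(9).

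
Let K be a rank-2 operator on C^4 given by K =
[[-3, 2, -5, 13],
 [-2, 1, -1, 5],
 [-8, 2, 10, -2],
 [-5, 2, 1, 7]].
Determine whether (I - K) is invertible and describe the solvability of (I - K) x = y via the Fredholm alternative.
(I - K) is invertible (det(I - K) = 42 ≠ 0), so for every y in C^4 the equation (I - K) x = y has a unique solution.

K has rank 2 and factors as K = U V^T = u1 v1^T + u2 v2^T with u1 = (2, 1, 2, 2), v1 = (-3, 1, 2, 2), u2 = (3, 1, -2, 1), v2 = (1, 0, -3, 3) (multiplying out reproduces the displayed K). The nonzero eigenvalues of U V^T coincide with those of the 2 x 2 matrix G = V^T U = [[v1·u1, v1·u2], [v2·u1, v2·u2]] = [[3, -10], [2, 12]], and by the Sylvester determinant identity det(I_4 - U V^T) = det(I_2 - V^T U) = det([[-2, 10], [-2, -11]]) = (-2)(-11) - (10)(-2) = 42. (Direct check: I - K =
[[4, -2, 5, -13],
 [2, 0, 1, -5],
 [8, -2, -9, 2],
 [5, -2, -1, -6]]
has determinant 42.) The finite-dimensional Fredholm alternative says: either (I - K) is invertible, or ker(I - K) ≠ {0} and then range(I - K) = ker((I - K)^*)^⊥, with dim ker(I - K) = dim ker((I - K)^*). Since det(I - K) ≠ 0, 1 is not an eigenvalue of K and ker(I - K) = {0}, so we are in the first case: for every y there is a unique x = (I - K)^(-1) y. (Explicitly, by the Woodbury identity, (I - U V^T)^(-1) = I + U (I_2 - G)^(-1) V^T.)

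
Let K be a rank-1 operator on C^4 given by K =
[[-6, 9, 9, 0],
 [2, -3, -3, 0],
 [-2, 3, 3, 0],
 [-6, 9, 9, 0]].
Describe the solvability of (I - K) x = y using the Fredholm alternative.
(I - K) is invertible (det(I - K) = 7 ≠ 0), so for every y in C^4 the equation (I - K) x = y has a unique solution.

K has rank 1, so it is an outer product K = u v^T: every row of K is a multiple of one row vector. Reading off the entries, u = (-3, 1, -1, -3) and v = (2, -3, -3, 0) (row i of K equals u_i·v^T). A rank-one matrix u v^T satisfies K u = u (v·u) and kills the (3)-dimensional subspace v^⊥, so its characteristic polynomial is lambda^3 (lambda - v·u) with v·u = tr K = -6. Hence the eigenvalues of I - K are 1 (multiplicity 3) and 1 - (-6) = 7, so det(I - K) = 7. (Direct check: I - K =
[[7, -9, -9, 0],
 [-2, 4, 3, 0],
 [2, -3, -2, 0],
 [6, -9, -9, 1]]
has determinant 7.) The finite-dimensional Fredholm alternative says: either (I - K) is invertible, or ker(I - K) ≠ {0} and then range(I - K) = ker((I - K)^*)^⊥, with dim ker(I - K) = dim ker((I - K)^*). Since det(I - K) ≠ 0, 1 is not an eigenvalue of K and ker(I - K) = {0}, so we are in the first case: for every y there is a unique x = (I - K)^(-1) y. Explicitly, by the Sherman–Morrison formula, (I - u v^T)^(-1) = I + u v^T/(1 - v·u), i.e. (I - K)^(-1) = I + K/(7).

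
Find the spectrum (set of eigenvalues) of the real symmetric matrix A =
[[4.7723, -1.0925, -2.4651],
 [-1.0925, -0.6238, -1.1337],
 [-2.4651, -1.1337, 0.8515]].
sigma(A) ≈ {-2, 1, 6}

A is real symmetric, so its spectrum consists of real eigenvalues. Expanding the characteristic polynomial of the displayed matrix gives
  det(λ I - A) = p(λ) = λ^3 + (-5)λ^2 + (-8)λ + (12).
Solving p(λ) = 0 yields eigenvalues ≈ -2, 1, 6. (A is shown rounded to 4 decimals, so these recover the underlying integer eigenvalues to within that precision.)
Verification: the trace of A = 5 equals the sum of eigenvalues 5, and det(A) ≈ -12.0006 matches the eigenvalue product -12.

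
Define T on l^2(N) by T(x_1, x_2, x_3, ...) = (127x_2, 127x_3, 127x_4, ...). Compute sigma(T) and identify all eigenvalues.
sigma(T) = closed disk {z in C : |z| ≤ 127}; sigma_p(T) = open disk {z in C : |z| < 127}

Note T = 127·V where V is the unit left shift (V x)_k = x_{k+1}; so sigma(T) = 127·sigma(V) and ||T|| = 127||V||. ||T x||^2 = 16129sum_{k≥2} |x_k|^2 ≤ 16129||x||^2, with equality on {x : x_1 = 0}, so ||T|| = 127. For any lambda with |lambda| < 127, set r = lambda/127 (|r| < 1); the vector x = (1, r, r^2, ...) is in l^2 and satisfies T x = 127(r, r^2, ...) = lambda x, so lambda is an eigenvalue. On the boundary |lambda| = 127 the geometric series diverges, so no l^2 eigenvector exists, but these lambda lie in the approximate point spectrum. Hence sigma(T) is the closed disk of radius 127 and sigma_p(T) is the open disk.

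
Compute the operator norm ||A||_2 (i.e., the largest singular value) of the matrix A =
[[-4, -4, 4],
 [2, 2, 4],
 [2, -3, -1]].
||A||_2 = sqrt(48) ≈ 6.9282 (= sqrt(largest eigenvalue of A^T A))

||A||_2 = sigma_max(A) = sqrt(lambda_max(A^T A)). Form the symmetric matrix M = A^T A =
[[24, 14, -10],
 [14, 29, -5],
 [-10, -5, 33]].
Its characteristic polynomial (trace, sum of principal 2x2 minors, determinant of M give the coefficients) is
  p(λ) = det(λ I - M) = λ^3 - 86λ^2 + 2124λ - 14400.
By the rational root theorem any rational root is an integer divisor of 14400. Testing λ = 48: p(48) = 110592 - 198144 + 101952 - 14400 = 0, so λ = 48 is a root. Dividing out (λ - 48) leaves p(λ) = (λ - 48)(λ^2 - 38λ + 300). For λ^2 - 38λ + 300 the discriminant is 244. It is nonnegative but not a perfect square, so the roots are real and irrational: λ = (38 ± sqrt(244))/2 ≈ 26.8102, 11.1898.
So the eigenvalues of A^T A are ≈ 11.1898, 26.8102, 48 (all ≥ 0, as they must be for A^T A). The largest is λ_max = 48, hence ||A||_2 = sqrt(λ_max) = sqrt(48) ≈ 6.9282.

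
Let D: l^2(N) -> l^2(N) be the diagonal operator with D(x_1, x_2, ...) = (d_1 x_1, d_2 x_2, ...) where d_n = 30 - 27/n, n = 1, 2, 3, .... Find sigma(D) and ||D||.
sigma(D) = {30 - 27/n : n ≥ 1} ∪ {30}; ||D|| = 30

A bounded diagonal operator on l^2 with diagonal entries d_n has spectrum equal to the closure of {d_n : n ≥ 1}: every d_n is an eigenvalue (with eigenvector e_n), so {d_n} ⊂ sigma(D); the spectrum is closed, so its closure is too; and for lambda not in the closure, (D - lambda I) has bounded inverse (the diagonal entries 1/(d_n - lambda) are bounded). For our sequence d_n = 30 - 27/n, n = 1, 2, 3, ...:
  - {d_n} = {30 - 27/n : n ≥ 1}; the only limit point is 30
  - closure = {30 - 27/n : n ≥ 1} ∪ {30}
For the norm: a diagonal operator has ||D|| = sup_n |d_n|. Here d_n = 30 - 27/n increases monotonically from d_1 = 3 toward 30, with all terms in [3, 30); so sup_n |d_n| = 30 (the supremum is the limit, not attained). So ||D|| = 30.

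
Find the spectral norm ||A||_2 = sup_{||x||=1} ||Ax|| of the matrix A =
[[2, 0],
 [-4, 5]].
||A||_2 = sqrt((45 + sqrt(1625))/2) ≈ 6.5311 (= sqrt(largest eigenvalue of A^T A))

||A||_2 = sigma_max(A) = sqrt(lambda_max(A^T A)). Form the symmetric matrix M = A^T A =
[[20, -20],
 [-20, 25]].
Its characteristic polynomial (trace, determinant of M give the coefficients) is
  p(λ) = det(λ I - M) = λ^2 - 45λ + 100.
For λ^2 - 45λ + 100 the discriminant is 1625. It is nonnegative but not a perfect square, so the roots are real and irrational: λ = (45 ± sqrt(1625))/2 ≈ 42.6556, 2.3444.
So the eigenvalues of A^T A are ≈ 2.3444, 42.6556 (all ≥ 0, as they must be for A^T A). The largest is λ_max = (45 + sqrt(1625))/2 ≈ 42.6556, hence ||A||_2 = sqrt(λ_max) = sqrt((45 + sqrt(1625))/2) ≈ 6.5311.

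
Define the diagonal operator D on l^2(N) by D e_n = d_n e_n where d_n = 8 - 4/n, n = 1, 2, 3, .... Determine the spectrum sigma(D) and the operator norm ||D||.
sigma(D) = {8 - 4/n : n ≥ 1} ∪ {8}; ||D|| = 8

A bounded diagonal operator on l^2 with diagonal entries d_n has spectrum equal to the closure of {d_n : n ≥ 1}: every d_n is an eigenvalue (with eigenvector e_n), so {d_n} ⊂ sigma(D); the spectrum is closed, so its closure is too; and for lambda not in the closure, (D - lambda I) has bounded inverse (the diagonal entries 1/(d_n - lambda) are bounded). For our sequence d_n = 8 - 4/n, n = 1, 2, 3, ...:
  - {d_n} = {8 - 4/n : n ≥ 1}; the only limit point is 8
  - closure = {8 - 4/n : n ≥ 1} ∪ {8}
For the norm: a diagonal operator has ||D|| = sup_n |d_n|. Here d_n = 8 - 4/n increases monotonically from d_1 = 4 toward 8, with all terms in [4, 8); so sup_n |d_n| = 8 (the supremum is the limit, not attained). So ||D|| = 8.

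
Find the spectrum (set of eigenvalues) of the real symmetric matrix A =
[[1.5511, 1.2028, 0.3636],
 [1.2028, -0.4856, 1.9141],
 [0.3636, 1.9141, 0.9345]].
sigma(A) ≈ {-2, 1, 3}

A is real symmetric, so its spectrum consists of real eigenvalues. Expanding the characteristic polynomial of the displayed matrix gives
  det(λ I - A) = p(λ) = λ^3 + (-2)λ^2 + (-5)λ + (6).
Solving p(λ) = 0 yields eigenvalues ≈ -2, 1, 3. (A is shown rounded to 4 decimals, so these recover the underlying integer eigenvalues to within that precision.)
Verification: the trace of A = 2 equals the sum of eigenvalues 2, and det(A) ≈ -6.0003 matches the eigenvalue product -6.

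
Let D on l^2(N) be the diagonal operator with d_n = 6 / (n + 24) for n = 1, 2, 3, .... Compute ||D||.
||D|| = 6/25 (attained at n = 1)

For D diagonal, ||D|| = sup_n |d_n| = sup_n 6/(n + 24). This is positive and strictly decreasing in n, so the supremum is attained at n = 1: d_1 = 6/(1 + 24) = 6/25. Hence ||D|| = 6/25.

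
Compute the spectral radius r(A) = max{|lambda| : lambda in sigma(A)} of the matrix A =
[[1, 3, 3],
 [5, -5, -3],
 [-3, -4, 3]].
r(A) ≈ 7.8696

The eigenvalues of A are the roots of its characteristic polynomial. With M = A (coefficients from the trace, the sum of principal 2x2 minors, and det A):
  p(λ) = det(λ I - M) = λ^3 + λ^2 - 35λ + 150.
No integer candidate from the rational root theorem (±divisors of 150) is a root, so the roots are irrational. The cubic discriminant is Δ = -529875 < 0, so there is one real root and a complex-conjugate pair. p(-8) = -18 and p(-7) = 101 have opposite signs, so a root lies in (-8, -7); Newton's method refines it to λ ≈ -7.8696. Dividing out (λ - (-7.8696)) leaves approximately λ^2 - 6.8696λ + 19.0607. For λ^2 - 6.8696λ + 19.0607 the discriminant is -29.0518. It is negative, so the remaining roots are the complex-conjugate pair λ ≈ 3.4348 ± 2.695i. Their product equals the constant term, so |λ|^2 ≈ 19.0607 and |λ| ≈ 4.3659.
Thus the eigenvalues (to 4 decimals) are -7.8696 (modulus 7.8696); 3.4348 ± 2.695i (modulus 4.3659). The spectral radius is the largest modulus: r(A) ≈ 7.8696. (Cross-check: r(A) ≤ ||A||_2 ≈ 8.1643; equality holds whenever A is normal, though it can also hold for some non-normal A.)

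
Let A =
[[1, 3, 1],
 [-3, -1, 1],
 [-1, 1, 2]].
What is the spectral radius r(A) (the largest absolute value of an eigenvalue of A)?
r(A) ≈ 2.6494

The eigenvalues of A are the roots of its characteristic polynomial. With M = A (coefficients from the trace, the sum of principal 2x2 minors, and det A):
  p(λ) = det(λ I - M) = λ^3 - 2λ^2 + 8λ - 8.
No integer candidate from the rational root theorem (±divisors of 8) is a root, so the roots are irrational. The cubic discriminant is Δ = -1472 < 0, so there is one real root and a complex-conjugate pair. p(1) = -1 and p(2) = 8 have opposite signs, so a root lies in (1, 2); Newton's method refines it to λ ≈ 1.1397. Dividing out (λ - (1.1397)) leaves approximately λ^2 - 0.8603λ + 7.0195. For λ^2 - 0.8603λ + 7.0195 the discriminant is -27.3379. It is negative, so the remaining roots are the complex-conjugate pair λ ≈ 0.4302 ± 2.6143i. Their product equals the constant term, so |λ|^2 ≈ 7.0195 and |λ| ≈ 2.6494.
Thus the eigenvalues (to 4 decimals) are 1.1397 (modulus 1.1397); 0.4302 ± 2.6143i (modulus 2.6494). The spectral radius is the largest modulus: r(A) ≈ 2.6494. (Cross-check: r(A) ≤ ||A||_2 ≈ 4; equality holds whenever A is normal, though it can also hold for some non-normal A.)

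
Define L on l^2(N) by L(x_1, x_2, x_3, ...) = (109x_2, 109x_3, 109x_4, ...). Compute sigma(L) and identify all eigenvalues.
sigma(L) = closed disk {z in C : |z| ≤ 109}; sigma_p(L) = open disk {z in C : |z| < 109}

Note L = 109·V where V is the unit left shift (V x)_k = x_{k+1}; so sigma(L) = 109·sigma(V) and ||L|| = 109||V||. ||L x||^2 = 11881sum_{k≥2} |x_k|^2 ≤ 11881||x||^2, with equality on {x : x_1 = 0}, so ||L|| = 109. For any lambda with |lambda| < 109, set r = lambda/109 (|r| < 1); the vector x = (1, r, r^2, ...) is in l^2 and satisfies L x = 109(r, r^2, ...) = lambda x, so lambda is an eigenvalue. On the boundary |lambda| = 109 the geometric series diverges, so no l^2 eigenvector exists, but these lambda lie in the approximate point spectrum. Hence sigma(L) is the closed disk of radius 109 and sigma_p(L) is the open disk.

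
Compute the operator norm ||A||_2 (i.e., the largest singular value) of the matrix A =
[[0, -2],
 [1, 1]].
||A||_2 = sqrt((6 + sqrt(20))/2) ≈ 2.2882 (= sqrt(largest eigenvalue of A^T A))

||A||_2 = sigma_max(A) = sqrt(lambda_max(A^T A)). Form the symmetric matrix M = A^T A =
[[1, 1],
 [1, 5]].
Its characteristic polynomial (trace, determinant of M give the coefficients) is
  p(λ) = det(λ I - M) = λ^2 - 6λ + 4.
For λ^2 - 6λ + 4 the discriminant is 20. It is nonnegative but not a perfect square, so the roots are real and irrational: λ = (6 ± sqrt(20))/2 ≈ 5.2361, 0.7639.
So the eigenvalues of A^T A are ≈ 0.7639, 5.2361 (all ≥ 0, as they must be for A^T A). The largest is λ_max = (6 + sqrt(20))/2 ≈ 5.2361, hence ||A||_2 = sqrt(λ_max) = sqrt((6 + sqrt(20))/2) ≈ 2.2882.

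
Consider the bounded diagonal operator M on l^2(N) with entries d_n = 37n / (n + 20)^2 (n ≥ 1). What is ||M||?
||M|| = 37/80 (attained at n = 20)

For M diagonal, ||M|| = sup_n |d_n|. Treat f(x) = 37x / (x + 20)^2 for real x > 0. By the quotient rule, f'(x) = 37(20 - x)/(x + 20)^3, which is positive for x < 20 and negative for x > 20. So f has a unique maximum at x = 20, and since 20 is a positive integer, the supremum over n ≥ 1 is attained at n = 20: d_20 = 37·20/(20 + 20)^2 = 37·20/1600 = 37/80. Hence ||M|| = 37/80.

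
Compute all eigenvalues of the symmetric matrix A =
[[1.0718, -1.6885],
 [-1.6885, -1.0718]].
sigma(A) ≈ {-2, 2}

A is real symmetric, so its spectrum consists of real eigenvalues. Expanding the characteristic polynomial of the displayed matrix gives
  det(λ I - A) = p(λ) = λ^2 + (0)λ + (-4).
Solving p(λ) = 0 yields eigenvalues ≈ -2, 2. (A is shown rounded to 4 decimals, so these recover the underlying integer eigenvalues to within that precision.)
Verification: the trace of A = 0 equals the sum of eigenvalues 0, and det(A) ≈ -3.9998 matches the eigenvalue product -4.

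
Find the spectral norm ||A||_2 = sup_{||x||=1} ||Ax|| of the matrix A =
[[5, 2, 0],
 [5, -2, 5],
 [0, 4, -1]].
||A||_2 ≈ 8.1914 (= sqrt(largest eigenvalue of A^T A))

||A||_2 = sigma_max(A) = sqrt(lambda_max(A^T A)). Form the symmetric matrix M = A^T A =
[[50, 0, 25],
 [0, 24, -14],
 [25, -14, 26]].
Its characteristic polynomial (trace, sum of principal 2x2 minors, determinant of M give the coefficients) is
  p(λ) = det(λ I - M) = λ^3 - 100λ^2 + 2303λ - 6400.
No integer candidate from the rational root theorem (±divisors of 6400) is a root, so the roots are irrational. The cubic discriminant is Δ = 4004041492 > 0, so there are three distinct real roots. p(3) = -364 and p(4) = 1276 have opposite signs, so a root lies in (3, 4); Newton's method refines it to λ ≈ 3.2128. p(29) = 676 and p(30) = -310 have opposite signs, so a root lies in (29, 30); Newton's method refines it to λ ≈ 29.6881. p(67) = -236 and p(68) = 2236 have opposite signs, so a root lies in (67, 68); Newton's method refines it to λ ≈ 67.0992. Check (Vieta): the three roots sum to 100, matching tr M = 100.
So the eigenvalues of A^T A are ≈ 3.2128, 29.6881, 67.0992 (all ≥ 0, as they must be for A^T A). The largest is λ_max ≈ 67.0992, hence ||A||_2 = sqrt(λ_max) ≈ 8.1914.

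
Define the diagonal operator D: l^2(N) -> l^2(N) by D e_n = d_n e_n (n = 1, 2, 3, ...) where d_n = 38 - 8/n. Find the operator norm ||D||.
||D|| = 38

For a diagonal operator on l^2 with entries d_n, ||D|| = sup_n |d_n|. Here d_1 = 30, d_2 = 34, ..., and d_n = 38 - 8/n increases monotonically toward 38. All terms lie in [30, 38), so |d_n| = d_n and the supremum is the limit 38, which is not attained by any individual d_n. Hence ||D|| = 38.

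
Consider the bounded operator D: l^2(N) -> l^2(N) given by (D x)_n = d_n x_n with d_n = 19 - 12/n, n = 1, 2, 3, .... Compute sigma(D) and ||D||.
sigma(D) = {19 - 12/n : n ≥ 1} ∪ {19}; ||D|| = 19

A bounded diagonal operator on l^2 with diagonal entries d_n has spectrum equal to the closure of {d_n : n ≥ 1}: every d_n is an eigenvalue (with eigenvector e_n), so {d_n} ⊂ sigma(D); the spectrum is closed, so its closure is too; and for lambda not in the closure, (D - lambda I) has bounded inverse (the diagonal entries 1/(d_n - lambda) are bounded). For our sequence d_n = 19 - 12/n, n = 1, 2, 3, ...:
  - {d_n} = {19 - 12/n : n ≥ 1}; the only limit point is 19
  - closure = {19 - 12/n : n ≥ 1} ∪ {19}
For the norm: a diagonal operator has ||D|| = sup_n |d_n|. Here d_n = 19 - 12/n increases monotonically from d_1 = 7 toward 19, with all terms in [7, 19); so sup_n |d_n| = 19 (the supremum is the limit, not attained). So ||D|| = 19.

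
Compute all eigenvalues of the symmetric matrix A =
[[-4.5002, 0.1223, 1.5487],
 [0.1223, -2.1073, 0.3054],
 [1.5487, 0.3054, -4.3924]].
sigma(A) ≈ {-6, -3, -2}

A is real symmetric, so its spectrum consists of real eigenvalues. Expanding the characteristic polynomial of the displayed matrix gives
  det(λ I - A) = p(λ) = λ^3 + (11)λ^2 + (36)λ + (35.9989).
Solving p(λ) = 0 yields eigenvalues ≈ -6, -3, -2. (A is shown rounded to 4 decimals, so these recover the underlying integer eigenvalues to within that precision.)
Verification: the trace of A = -11 equals the sum of eigenvalues -11, and det(A) ≈ -35.9989 matches the eigenvalue product -36.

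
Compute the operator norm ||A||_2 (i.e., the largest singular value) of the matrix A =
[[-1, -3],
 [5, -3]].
||A||_2 = sqrt((44 + sqrt(640))/2) ≈ 5.8863 (= sqrt(largest eigenvalue of A^T A))

||A||_2 = sigma_max(A) = sqrt(lambda_max(A^T A)). Form the symmetric matrix M = A^T A =
[[26, -12],
 [-12, 18]].
Its characteristic polynomial (trace, determinant of M give the coefficients) is
  p(λ) = det(λ I - M) = λ^2 - 44λ + 324.
For λ^2 - 44λ + 324 the discriminant is 640. It is nonnegative but not a perfect square, so the roots are real and irrational: λ = (44 ± sqrt(640))/2 ≈ 34.6491, 9.3509.
So the eigenvalues of A^T A are ≈ 9.3509, 34.6491 (all ≥ 0, as they must be for A^T A). The largest is λ_max = (44 + sqrt(640))/2 ≈ 34.6491, hence ||A||_2 = sqrt(λ_max) = sqrt((44 + sqrt(640))/2) ≈ 5.8863.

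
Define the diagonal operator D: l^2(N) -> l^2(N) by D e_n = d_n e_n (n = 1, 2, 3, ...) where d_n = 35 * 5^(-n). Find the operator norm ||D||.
||D|| = 7 (attained at n = 1)

For D diagonal, ||D|| = sup_n |d_n|. The sequence d_n = 35 * 5^(-n) is positive and strictly decreasing (ratio 5^(-1) < 1), so the supremum is d_1 = 35/5 = 7. Hence ||D|| = 7.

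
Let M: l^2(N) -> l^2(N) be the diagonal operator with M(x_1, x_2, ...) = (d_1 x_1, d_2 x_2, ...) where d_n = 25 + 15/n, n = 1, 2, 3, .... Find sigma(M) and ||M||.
sigma(M) = {25 + 15/n : n ≥ 1} ∪ {25}; ||M|| = 40

A bounded diagonal operator on l^2 with diagonal entries d_n has spectrum equal to the closure of {d_n : n ≥ 1}: every d_n is an eigenvalue (with eigenvector e_n), so {d_n} ⊂ sigma(M); the spectrum is closed, so its closure is too; and for lambda not in the closure, (M - lambda I) has bounded inverse (the diagonal entries 1/(d_n - lambda) are bounded). For our sequence d_n = 25 + 15/n, n = 1, 2, 3, ...:
  - {d_n} = {25 + 15/n : n ≥ 1}; the only limit point is 25
  - closure = {25 + 15/n : n ≥ 1} ∪ {25}
For the norm: a diagonal operator has ||M|| = sup_n |d_n|. Here d_n = 25 + 15/n is positive and decreasing, so sup_n |d_n| = d_1 = 25 + 15 = 40. So ||M|| = 40.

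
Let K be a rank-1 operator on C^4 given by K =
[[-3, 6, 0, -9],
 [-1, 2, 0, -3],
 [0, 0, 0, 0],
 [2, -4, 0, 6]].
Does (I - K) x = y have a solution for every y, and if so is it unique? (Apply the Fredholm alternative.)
(I - K) is invertible (det(I - K) = -4 ≠ 0), so for every y in C^4 the equation (I - K) x = y has a unique solution.

K has rank 1, so it is an outer product K = u v^T: every row of K is a multiple of one row vector. Reading off the entries, u = (3, 1, 0, -2) and v = (-1, 2, 0, -3) (row i of K equals u_i·v^T). A rank-one matrix u v^T satisfies K u = u (v·u) and kills the (3)-dimensional subspace v^⊥, so its characteristic polynomial is lambda^3 (lambda - v·u) with v·u = tr K = 5. Hence the eigenvalues of I - K are 1 (multiplicity 3) and 1 - (5) = -4, so det(I - K) = -4. (Direct check: I - K =
[[4, -6, 0, 9],
 [1, -1, 0, 3],
 [0, 0, 1, 0],
 [-2, 4, 0, -5]]
has determinant -4.) The finite-dimensional Fredholm alternative says: either (I - K) is invertible, or ker(I - K) ≠ {0} and then range(I - K) = ker((I - K)^*)^⊥, with dim ker(I - K) = dim ker((I - K)^*). Since det(I - K) ≠ 0, 1 is not an eigenvalue of K and ker(I - K) = {0}, so we are in the first case: for every y there is a unique x = (I - K)^(-1) y. Explicitly, by the Sherman–Morrison formula, (I - u v^T)^(-1) = I + u v^T/(1 - v·u), i.e. (I - K)^(-1) = I + K/(-4).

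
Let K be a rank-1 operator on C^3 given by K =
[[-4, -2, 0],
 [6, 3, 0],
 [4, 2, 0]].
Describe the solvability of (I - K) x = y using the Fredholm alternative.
(I - K) is invertible (det(I - K) = 2 ≠ 0), so for every y in C^3 the equation (I - K) x = y has a unique solution.

K has rank 1, so it is an outer product K = u v^T: every row of K is a multiple of one row vector. Reading off the entries, u = (-2, 3, 2) and v = (2, 1, 0) (row i of K equals u_i·v^T). A rank-one matrix u v^T satisfies K u = u (v·u) and kills the (2)-dimensional subspace v^⊥, so its characteristic polynomial is lambda^2 (lambda - v·u) with v·u = tr K = -1. Hence the eigenvalues of I - K are 1 (multiplicity 2) and 1 - (-1) = 2, so det(I - K) = 2. (Direct check: I - K =
[[5, 2, 0],
 [-6, -2, 0],
 [-4, -2, 1]]
has determinant 2.) The finite-dimensional Fredholm alternative says: either (I - K) is invertible, or ker(I - K) ≠ {0} and then range(I - K) = ker((I - K)^*)^⊥, with dim ker(I - K) = dim ker((I - K)^*). Since det(I - K) ≠ 0, 1 is not an eigenvalue of K and ker(I - K) = {0}, so we are in the first case: for every y there is a unique x = (I - K)^(-1) y. Explicitly, by the Sherman–Morrison formula, (I - u v^T)^(-1) = I + u v^T/(1 - v·u), i.e. (I - K)^(-1) = I + K/(2).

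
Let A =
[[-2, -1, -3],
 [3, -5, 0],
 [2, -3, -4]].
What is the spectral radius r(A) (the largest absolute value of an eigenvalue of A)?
r(A) ≈ 5.5091

The eigenvalues of A are the roots of its characteristic polynomial. With M = A (coefficients from the trace, the sum of principal 2x2 minors, and det A):
  p(λ) = det(λ I - M) = λ^3 + 11λ^2 + 47λ + 55.
No integer candidate from the rational root theorem (±divisors of 55) is a root, so the roots are irrational. The cubic discriminant is Δ = -10668 < 0, so there is one real root and a complex-conjugate pair. p(-2) = -3 and p(-1) = 18 have opposite signs, so a root lies in (-2, -1); Newton's method refines it to λ ≈ -1.8122. Dividing out (λ - (-1.8122)) leaves approximately λ^2 + 9.1878λ + 30.3499. For λ^2 + 9.1878λ + 30.3499 the discriminant is -36.9838. It is negative, so the remaining roots are the complex-conjugate pair λ ≈ -4.5939 ± 3.0407i. Their product equals the constant term, so |λ|^2 ≈ 30.3499 and |λ| ≈ 5.5091.
Thus the eigenvalues (to 4 decimals) are -1.8122 (modulus 1.8122); -4.5939 ± 3.0407i (modulus 5.5091). The spectral radius is the largest modulus: r(A) ≈ 5.5091. (Cross-check: r(A) ≤ ||A||_2 ≈ 7.3335; equality holds whenever A is normal, though it can also hold for some non-normal A.)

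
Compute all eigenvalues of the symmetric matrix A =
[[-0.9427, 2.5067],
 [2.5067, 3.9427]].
sigma(A) ≈ {-2, 5}

A is real symmetric, so its spectrum consists of real eigenvalues. Expanding the characteristic polynomial of the displayed matrix gives
  det(λ I - A) = p(λ) = λ^2 + (-3)λ + (-10).
Solving p(λ) = 0 yields eigenvalues ≈ -2, 5. (A is shown rounded to 4 decimals, so these recover the underlying integer eigenvalues to within that precision.)
Verification: the trace of A = 3 equals the sum of eigenvalues 3, and det(A) ≈ -10.0003 matches the eigenvalue product -10.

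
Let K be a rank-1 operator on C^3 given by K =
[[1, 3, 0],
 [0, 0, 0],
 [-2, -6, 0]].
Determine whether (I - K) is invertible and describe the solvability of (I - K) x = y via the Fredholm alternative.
(I - K) is singular (det(I - K) = 0, i.e. 1 ∈ sigma(K)). (I - K) x = y is solvable iff y ⊥ ker((I - K)^*) = span{(1, 3, 0)}, i.e. iff y_1 + 3y_2 = 0. When solvable, the solutions are x = y + c·(1, 0, -2), c arbitrary (ker(I - K) = span{(1, 0, -2)}, dimension 1).

K has rank 1, so it is an outer product K = u v^T: every row of K is a multiple of one row vector. Reading off the entries, u = (1, 0, -2) and v = (1, 3, 0) (row i of K equals u_i·v^T). A rank-one matrix u v^T satisfies K u = u (v·u) and kills the (2)-dimensional subspace v^⊥, so its characteristic polynomial is lambda^2 (lambda - v·u) with v·u = tr K = 1. Hence the eigenvalues of I - K are 1 (multiplicity 2) and 1 - (1) = 0, so det(I - K) = 0. (Direct check: I - K =
[[0, -3, 0],
 [0, 1, 0],
 [2, 6, 1]]
has determinant 0.) So 1 is an eigenvalue of K and (I - K) is not invertible. The finite-dimensional Fredholm alternative says: either (I - K) is invertible, or ker(I - K) ≠ {0} and then range(I - K) = ker((I - K)^*)^⊥, with dim ker(I - K) = dim ker((I - K)^*). We are in the second case, so we need both kernels. Kernel of I - K: (I - K) u = u - u (v·u) = u - u = 0, so ker(I - K) = span{u} = span{(1, 0, -2)} (it is exactly 1-dimensional because rank(I - K) = 2). Kernel of the adjoint: K is real, so (I - K)^* = I - K^T = I - v u^T, and (I - v u^T) v = v - v (u·v) = 0; hence ker((I - K)^*) = span{v} = span{(1, 3, 0)}. Therefore (I - K) x = y is solvable iff <y, v> = 0, i.e. iff y_1 + 3y_2 = 0. When this holds, K y = u (v·y) = 0, so (I - K) y = y and x = y is a particular solution; the full solution set is the line x = y + c·u = y + c·(1, 0, -2), c ∈ C.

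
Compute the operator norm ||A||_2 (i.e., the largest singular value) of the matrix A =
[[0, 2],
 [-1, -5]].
||A||_2 = sqrt((30 + sqrt(884))/2) ≈ 5.465 (= sqrt(largest eigenvalue of A^T A))

||A||_2 = sigma_max(A) = sqrt(lambda_max(A^T A)). Form the symmetric matrix M = A^T A =
[[1, 5],
 [5, 29]].
Its characteristic polynomial (trace, determinant of M give the coefficients) is
  p(λ) = det(λ I - M) = λ^2 - 30λ + 4.
For λ^2 - 30λ + 4 the discriminant is 884. It is nonnegative but not a perfect square, so the roots are real and irrational: λ = (30 ± sqrt(884))/2 ≈ 29.8661, 0.1339.
So the eigenvalues of A^T A are ≈ 0.1339, 29.8661 (all ≥ 0, as they must be for A^T A). The largest is λ_max = (30 + sqrt(884))/2 ≈ 29.8661, hence ||A||_2 = sqrt(λ_max) = sqrt((30 + sqrt(884))/2) ≈ 5.465.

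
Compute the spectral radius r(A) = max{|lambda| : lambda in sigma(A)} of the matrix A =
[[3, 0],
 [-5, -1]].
r(A) = 3

The eigenvalues of A are the roots of its characteristic polynomial. With M = A (coefficients from the trace and determinant):
  p(λ) = det(λ I - M) = λ^2 - 2λ - 3.
For λ^2 - 2λ - 3 the discriminant is 16. It is a perfect square (4^2), so the roots are rational: λ = (2 ± 4)/2 = 3, -1.
Thus the eigenvalues (to 4 decimals) are 3 (modulus 3); -1 (modulus 1). The spectral radius is the largest modulus: r(A) = 3. (Cross-check: r(A) ≤ ||A||_2 ≈ 5.8941; equality holds whenever A is normal, though it can also hold for some non-normal A.)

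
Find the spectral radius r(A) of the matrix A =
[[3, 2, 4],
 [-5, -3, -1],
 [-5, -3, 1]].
r(A) ≈ 4.2309

The eigenvalues of A are the roots of its characteristic polynomial. With M = A (coefficients from the trace, the sum of principal 2x2 minors, and det A):
  p(λ) = det(λ I - M) = λ^3 - λ^2 + 18λ - 2.
No integer candidate from the rational root theorem (±divisors of 2) is a root, so the roots are irrational. The cubic discriminant is Δ = -22472 < 0, so there is one real root and a complex-conjugate pair. p(0) = -2 and p(1) = 16 have opposite signs, so a root lies in (0, 1); Newton's method refines it to λ ≈ 0.1117. Dividing out (λ - (0.1117)) leaves approximately λ^2 - 0.8883λ + 17.9008. For λ^2 - 0.8883λ + 17.9008 the discriminant is -70.814. It is negative, so the remaining roots are the complex-conjugate pair λ ≈ 0.4441 ± 4.2076i. Their product equals the constant term, so |λ|^2 ≈ 17.9008 and |λ| ≈ 4.2309.
Thus the eigenvalues (to 4 decimals) are 0.1117 (modulus 0.1117); 0.4441 ± 4.2076i (modulus 4.2309). The spectral radius is the largest modulus: r(A) ≈ 4.2309. (Cross-check: r(A) ≤ ||A||_2 ≈ 9.1715; equality holds whenever A is normal, though it can also hold for some non-normal A.)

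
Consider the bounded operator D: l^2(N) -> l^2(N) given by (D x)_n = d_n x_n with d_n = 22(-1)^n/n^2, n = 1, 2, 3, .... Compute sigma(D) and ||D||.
sigma(D) = {22(-1)^n/n^2 : n ≥ 1} ∪ {0}; ||D|| = 22

A bounded diagonal operator on l^2 with diagonal entries d_n has spectrum equal to the closure of {d_n : n ≥ 1}: every d_n is an eigenvalue (with eigenvector e_n), so {d_n} ⊂ sigma(D); the spectrum is closed, so its closure is too; and for lambda not in the closure, (D - lambda I) has bounded inverse (the diagonal entries 1/(d_n - lambda) are bounded). For our sequence d_n = 22(-1)^n/n^2, n = 1, 2, 3, ...:
  - {d_n} = {22(-1)^n/n^2 : n ≥ 1}; the only limit point is 0
  - closure = {22(-1)^n/n^2 : n ≥ 1} ∪ {0}
For the norm: a diagonal operator has ||D|| = sup_n |d_n|. Here |d_n| = 22/n^2 is decreasing, so sup_n |d_n| = |d_1| = 22. So ||D|| = 22.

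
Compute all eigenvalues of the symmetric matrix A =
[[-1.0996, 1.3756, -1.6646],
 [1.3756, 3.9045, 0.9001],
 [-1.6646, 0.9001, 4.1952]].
sigma(A) ≈ {-2, 4, 5}

A is real symmetric, so its spectrum consists of real eigenvalues. Expanding the characteristic polynomial of the displayed matrix gives
  det(λ I - A) = p(λ) = λ^3 + (-7)λ^2 + (2)λ + (40).
Solving p(λ) = 0 yields eigenvalues ≈ -2, 4, 5. (A is shown rounded to 4 decimals, so these recover the underlying integer eigenvalues to within that precision.)
Verification: the trace of A = 7 equals the sum of eigenvalues 7, and det(A) ≈ -40.0003 matches the eigenvalue product -40.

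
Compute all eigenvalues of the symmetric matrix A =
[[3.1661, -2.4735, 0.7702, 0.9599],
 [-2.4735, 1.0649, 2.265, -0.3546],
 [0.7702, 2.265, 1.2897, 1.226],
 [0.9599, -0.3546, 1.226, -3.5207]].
sigma(A) ≈ {-4, -2, 3, 5}

A is real symmetric, so its spectrum consists of real eigenvalues. Expanding the characteristic polynomial of the displayed matrix gives
  det(λ I - A) = p(λ) = λ^4 + (-2)λ^3 + (-25)λ^2 + (26)λ + (120).
Solving p(λ) = 0 yields eigenvalues ≈ -4, -2, 3, 5. (A is shown rounded to 4 decimals, so these recover the underlying integer eigenvalues to within that precision.)
Verification: the trace of A = 2 equals the sum of eigenvalues 2, and det(A) ≈ 120.0009 matches the eigenvalue product 120.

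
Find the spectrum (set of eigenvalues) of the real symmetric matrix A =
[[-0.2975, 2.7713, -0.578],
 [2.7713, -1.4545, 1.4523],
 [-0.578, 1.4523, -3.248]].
sigma(A) ≈ {-5, -2, 2}

A is real symmetric, so its spectrum consists of real eigenvalues. Expanding the characteristic polynomial of the displayed matrix gives
  det(λ I - A) = p(λ) = λ^3 + (5)λ^2 + (-4)λ + (-20).
Solving p(λ) = 0 yields eigenvalues ≈ -5, -2, 2. (A is shown rounded to 4 decimals, so these recover the underlying integer eigenvalues to within that precision.)
Verification: the trace of A = -5 equals the sum of eigenvalues -5, and det(A) ≈ 20.0003 matches the eigenvalue product 20.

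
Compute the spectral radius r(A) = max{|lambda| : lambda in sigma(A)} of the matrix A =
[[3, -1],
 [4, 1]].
r(A) = sqrt(7) ≈ 2.6458

The eigenvalues of A are the roots of its characteristic polynomial. With M = A (coefficients from the trace and determinant):
  p(λ) = det(λ I - M) = λ^2 - 4λ + 7.
For λ^2 - 4λ + 7 the discriminant is -12. It is negative, so the roots are the complex-conjugate pair λ = 2 ± (sqrt(12)/2) i ≈ 2 ± 1.7321i. For a conjugate pair the product of the roots equals the constant term, so |λ|^2 = 7 and |λ| = sqrt(7) ≈ 2.6458.
Thus the eigenvalues (to 4 decimals) are 2 ± 1.7321i (modulus 2.6458). The spectral radius is the largest modulus: r(A) = sqrt(7) ≈ 2.6458. (Cross-check: r(A) ≤ ||A||_2 ≈ 5.0043; equality holds whenever A is normal, though it can also hold for some non-normal A.)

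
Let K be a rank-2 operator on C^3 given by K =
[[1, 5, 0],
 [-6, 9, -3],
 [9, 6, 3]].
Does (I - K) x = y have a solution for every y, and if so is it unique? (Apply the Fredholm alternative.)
(I - K) is invertible (det(I - K) = 75 ≠ 0), so for every y in C^3 the equation (I - K) x = y has a unique solution.

K has rank 2 and factors as K = U V^T = u1 v1^T + u2 v2^T with u1 = (-1, -3, 0), v1 = (2, -3, 1), u2 = (-1, 0, -3), v2 = (-3, -2, -1) (multiplying out reproduces the displayed K). The nonzero eigenvalues of U V^T coincide with those of the 2 x 2 matrix G = V^T U = [[v1·u1, v1·u2], [v2·u1, v2·u2]] = [[7, -5], [9, 6]], and by the Sylvester determinant identity det(I_3 - U V^T) = det(I_2 - V^T U) = det([[-6, 5], [-9, -5]]) = (-6)(-5) - (5)(-9) = 75. (Direct check: I - K =
[[0, -5, 0],
 [6, -8, 3],
 [-9, -6, -2]]
has determinant 75.) The finite-dimensional Fredholm alternative says: either (I - K) is invertible, or ker(I - K) ≠ {0} and then range(I - K) = ker((I - K)^*)^⊥, with dim ker(I - K) = dim ker((I - K)^*). Since det(I - K) ≠ 0, 1 is not an eigenvalue of K and ker(I - K) = {0}, so we are in the first case: for every y there is a unique x = (I - K)^(-1) y. (Explicitly, by the Woodbury identity, (I - U V^T)^(-1) = I + U (I_2 - G)^(-1) V^T.)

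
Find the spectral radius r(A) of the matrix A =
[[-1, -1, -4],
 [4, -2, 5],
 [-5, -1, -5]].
r(A) ≈ 4.9522

The eigenvalues of A are the roots of its characteristic polynomial. With M = A (coefficients from the trace, the sum of principal 2x2 minors, and det A):
  p(λ) = det(λ I - M) = λ^3 + 8λ^2 + 6λ - 46.
No integer candidate from the rational root theorem (±divisors of 46) is a root, so the roots are irrational. The cubic discriminant is Δ = -1228 < 0, so there is one real root and a complex-conjugate pair. p(1) = -31 and p(2) = 6 have opposite signs, so a root lies in (1, 2); Newton's method refines it to λ ≈ 1.8757. Dividing out (λ - (1.8757)) leaves approximately λ^2 + 9.8757λ + 24.524. For λ^2 + 9.8757λ + 24.524 the discriminant is -0.5663. It is negative, so the remaining roots are the complex-conjugate pair λ ≈ -4.9379 ± 0.3763i. Their product equals the constant term, so |λ|^2 ≈ 24.524 and |λ| ≈ 4.9522.
Thus the eigenvalues (to 4 decimals) are 1.8757 (modulus 1.8757); -4.9379 ± 0.3763i (modulus 4.9522). The spectral radius is the largest modulus: r(A) ≈ 4.9522. (Cross-check: r(A) ≤ ||A||_2 ≈ 10.222; equality holds whenever A is normal, though it can also hold for some non-normal A.)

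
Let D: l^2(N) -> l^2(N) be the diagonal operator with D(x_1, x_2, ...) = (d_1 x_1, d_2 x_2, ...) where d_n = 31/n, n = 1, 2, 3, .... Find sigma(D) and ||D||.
sigma(D) = {31/n : n ≥ 1} ∪ {0}; ||D|| = 31

A bounded diagonal operator on l^2 with diagonal entries d_n has spectrum equal to the closure of {d_n : n ≥ 1}: every d_n is an eigenvalue (with eigenvector e_n), so {d_n} ⊂ sigma(D); the spectrum is closed, so its closure is too; and for lambda not in the closure, (D - lambda I) has bounded inverse (the diagonal entries 1/(d_n - lambda) are bounded). For our sequence d_n = 31/n, n = 1, 2, 3, ...:
  - {d_n} = {31/n : n ≥ 1}; the only limit point is 0
  - closure = {31/n : n ≥ 1} ∪ {0}
For the norm: a diagonal operator has ||D|| = sup_n |d_n|. Here d_n = 31/n is positive and decreasing, so sup_n |d_n| = d_1 = 31. So ||D|| = 31.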